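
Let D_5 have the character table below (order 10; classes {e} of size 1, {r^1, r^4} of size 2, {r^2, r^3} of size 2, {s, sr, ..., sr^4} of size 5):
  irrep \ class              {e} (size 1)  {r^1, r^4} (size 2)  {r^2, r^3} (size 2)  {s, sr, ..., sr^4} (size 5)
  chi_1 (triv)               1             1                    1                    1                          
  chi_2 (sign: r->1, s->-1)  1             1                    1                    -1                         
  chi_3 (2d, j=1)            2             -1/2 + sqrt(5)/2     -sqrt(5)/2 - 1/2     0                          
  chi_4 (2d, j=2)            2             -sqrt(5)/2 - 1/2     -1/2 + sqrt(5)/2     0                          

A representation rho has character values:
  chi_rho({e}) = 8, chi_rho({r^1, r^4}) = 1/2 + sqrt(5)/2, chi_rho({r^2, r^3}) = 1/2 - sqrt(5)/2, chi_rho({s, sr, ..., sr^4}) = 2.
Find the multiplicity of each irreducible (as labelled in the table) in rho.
Multiplicities: chi_1: 2, chi_2: 0, chi_3: 2, chi_4: 1.

Working: Use <chi_rho, chi> = (1/|G|) sum_C |C| * chi_rho(C) * conj(chi(C)) with |G| = 10 for each irreducible chi in the table:
  <chi_rho, chi_1> = (1/10)[1*(8)*conj(1) + 2*(1/2 + sqrt(5)/2)*conj(1) + 2*(1/2 - sqrt(5)/2)*conj(1) + 5*(2)*conj(1)]
      = (1/10)[(8) + (1 + sqrt(5)) + (1 - sqrt(5)) + (10)] = 20/10 = 2
  <chi_rho, chi_2> = (1/10)[1*(8)*conj(1) + 2*(1/2 + sqrt(5)/2)*conj(1) + 2*(1/2 - sqrt(5)/2)*conj(1) + 5*(2)*conj(-1)]
      = (1/10)[(8) + (1 + sqrt(5)) + (1 - sqrt(5)) + (-10)] = 0/10 = 0
  <chi_rho, chi_3> = (1/10)[1*(8)*conj(2) + 2*(1/2 + sqrt(5)/2)*conj(-1/2 + sqrt(5)/2) + 2*(1/2 - sqrt(5)/2)*conj(-sqrt(5)/2 - 1/2) + 5*(2)*conj(0)]
      = (1/10)[(16) + (2) + (2) + (0)] = 20/10 = 2
  <chi_rho, chi_4> = (1/10)[1*(8)*conj(2) + 2*(1/2 + sqrt(5)/2)*conj(-sqrt(5)/2 - 1/2) + 2*(1/2 - sqrt(5)/2)*conj(-1/2 + sqrt(5)/2) + 5*(2)*conj(0)]
      = (1/10)[(16) + (-3 - sqrt(5)) + (-3 + sqrt(5)) + (0)] = 10/10 = 1
Dimension check: dim(rho) = sum (mult * dim) = 2*1 + 0*1 + 2*2 + 1*2 = 8 = chi_rho(e) = 8.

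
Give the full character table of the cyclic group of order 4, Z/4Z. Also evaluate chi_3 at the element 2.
Character table of Z/4Z (irreps indexed chi_0,...,chi_3 with chi_k(m) = zeta_4^(k*m), zeta_4 = exp(2*pi*i/4)):
  irrep \ class  {0} (size 1)  {1} (size 1)  {2} (size 1)  {3} (size 1)
  chi_0          1             1             1             1           
  chi_1          1             I             -1            -I          
  chi_2          1             -1            1             -1          
  chi_3          1             -I            -1            I           

Spot check: chi_3(2) = zeta_4^(3*2) = zeta_4^6 = -1.

Derivation: Z/4Z is abelian, so all 4 irreducible complex representations are 1-dimensional. They are given by chi_k(m) = zeta_4^(k*m) for k = 0,...,3. Row orthogonality: sum_m chi_k(m) conj(chi_l(m)) = 4 * [k = l].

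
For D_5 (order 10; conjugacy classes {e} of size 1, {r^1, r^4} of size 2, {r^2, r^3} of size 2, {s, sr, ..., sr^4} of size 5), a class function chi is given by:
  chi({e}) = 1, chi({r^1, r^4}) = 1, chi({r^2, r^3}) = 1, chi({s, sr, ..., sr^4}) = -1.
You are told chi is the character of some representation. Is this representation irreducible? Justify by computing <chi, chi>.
Irreducible: <chi, chi> = 1.

Justification: <chi, chi> = (1/|G|) sum_C |C| * |chi(C)|^2 = (1/10)[1*|1|^2 + 2*|1|^2 + 2*|1|^2 + 5*|-1|^2]
  = (1/10)[(1) + (2) + (2) + (5)] = 10/10 = 1.
A character is irreducible iff <chi, chi> = 1, so this representation is irreducible.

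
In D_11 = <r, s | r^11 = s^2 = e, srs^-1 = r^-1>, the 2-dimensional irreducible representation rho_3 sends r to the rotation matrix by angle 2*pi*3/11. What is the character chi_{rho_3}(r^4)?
chi_{rho_3}(r^4) = 2*cos(2*pi*3*4/11) = 2*cos(24*pi/11)

Proof sketch: rho_3(r^4) is rotation by angle 2*pi*3*4/11, whose trace is 2*cos(2*pi*3*4/11) = 2*cos(24*pi/11).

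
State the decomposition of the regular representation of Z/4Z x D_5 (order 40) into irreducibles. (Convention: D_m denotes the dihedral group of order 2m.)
Each irreducible V_i of dimension d_i appears with multiplicity d_i, i.e. rho_reg = (direct sum over all irreducibles V_i) d_i V_i. The irreducible dimensions for Z/4Z x D_5 are 1, 1, 1, 1, 1, 1, 1, 1, 2, 2, 2, 2, 2, 2, 2, 2: 8 irreducibles of dimension 1, each with multiplicity 1; 8 irreducibles of dimension 2, each with multiplicity 2. Total dimension 8*1*1 + 8*2*2 = 40 = |G|.

Solution. General theorem: in the regular representation of a finite group G, each irreducible appears with multiplicity equal to its dimension. Check: dim(rho_reg) = sum d_i^2 = 1 + 1 + 1 + 1 + 1 + 1 + 1 + 1 + 4 + 4 + 4 + 4 + 4 + 4 + 4 + 4 = 40 = |G|.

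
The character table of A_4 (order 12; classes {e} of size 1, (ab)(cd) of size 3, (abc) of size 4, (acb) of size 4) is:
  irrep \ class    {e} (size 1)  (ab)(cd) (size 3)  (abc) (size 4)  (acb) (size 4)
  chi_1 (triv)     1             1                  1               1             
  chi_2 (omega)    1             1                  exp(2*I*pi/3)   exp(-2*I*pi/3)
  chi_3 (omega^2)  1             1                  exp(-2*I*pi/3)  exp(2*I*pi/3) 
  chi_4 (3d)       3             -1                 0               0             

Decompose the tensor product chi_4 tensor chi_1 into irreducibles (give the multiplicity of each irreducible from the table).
chi_4 tensor chi_1 = chi_4 (all other irreducibles have multiplicity 0).

The character of a tensor product is the pointwise product (chi_4 * chi_1)(C) = chi_4(C) * chi_1(C):
  {e}: (3)*(1), (ab)(cd): (-1)*(1), (abc): (0)*(1), (acb): (0)*(1)
so (chi_4 * chi_1) takes values
  {e} -> 3, (ab)(cd) -> -1, (abc) -> 0, (acb) -> 0.
Now take the inner product of this character with each irreducible chi from the table, <chi_4*chi_1, chi> = (1/12) sum_C |C| (chi_4*chi_1)(C) conj(chi(C)):
  <chi_4*chi_1, chi_1> = (1/12)[1*(3)*conj(1) + 3*(-1)*conj(1) + 4*(0)*conj(1) + 4*(0)*conj(1)]
      = (1/12)[(3) + (-3) + (0) + (0)] = 0/12 = 0
  <chi_4*chi_1, chi_2> = (1/12)[1*(3)*conj(1) + 3*(-1)*conj(1) + 4*(0)*conj(exp(2*I*pi/3)) + 4*(0)*conj(exp(-2*I*pi/3))]
      = (1/12)[(3) + (-3) + (0) + (0)] = 0/12 = 0
  <chi_4*chi_1, chi_3> = (1/12)[1*(3)*conj(1) + 3*(-1)*conj(1) + 4*(0)*conj(exp(-2*I*pi/3)) + 4*(0)*conj(exp(2*I*pi/3))]
      = (1/12)[(3) + (-3) + (0) + (0)] = 0/12 = 0
  <chi_4*chi_1, chi_4> = (1/12)[1*(3)*conj(3) + 3*(-1)*conj(-1) + 4*(0)*conj(0) + 4*(0)*conj(0)]
      = (1/12)[(9) + (3) + (0) + (0)] = 12/12 = 1
(Exp terms are combined using exp(i*s)*conj(exp(i*t)) = exp(i*(s-t)), and sums of them are collapsed using the identity that for every m > 1 the m distinct m-th roots of unity sum to 0, e.g. 1 + exp(2*I*pi/3) + exp(-2*I*pi/3) = 0.)
Hence the multiplicities are chi_4: 1. Dimension check: dim(chi_4)*dim(chi_1) = 3*1 = 3 and sum (mult * dim) = 1*3 = 3.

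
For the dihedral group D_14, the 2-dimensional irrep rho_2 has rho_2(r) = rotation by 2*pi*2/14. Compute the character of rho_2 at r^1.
chi_{rho_2}(r^1) = 2*cos(2*pi*2*1/14) = 2*cos(2*pi/7)

Justification: rho_2(r^1) is rotation by angle 2*pi*2*1/14, whose trace is 2*cos(2*pi*2*1/14) = 2*cos(2*pi/7).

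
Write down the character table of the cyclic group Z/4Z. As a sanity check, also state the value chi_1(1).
Character table of Z/4Z (irreps indexed chi_0,...,chi_3 with chi_k(m) = zeta_4^(k*m), zeta_4 = exp(2*pi*i/4)):
  irrep \ class  {0} (size 1)  {1} (size 1)  {2} (size 1)  {3} (size 1)
  chi_0          1             1             1             1           
  chi_1          1             I             -1            -I          
  chi_2          1             -1            1             -1          
  chi_3          1             -I            -1            I           

Spot check: chi_1(1) = zeta_4^(1*1) = zeta_4^1 = I.

Solution. Z/4Z is abelian, so all 4 irreducible complex representations are 1-dimensional. They are given by chi_k(m) = zeta_4^(k*m) for k = 0,...,3. Row orthogonality: sum_m chi_k(m) conj(chi_l(m)) = 4 * [k = l].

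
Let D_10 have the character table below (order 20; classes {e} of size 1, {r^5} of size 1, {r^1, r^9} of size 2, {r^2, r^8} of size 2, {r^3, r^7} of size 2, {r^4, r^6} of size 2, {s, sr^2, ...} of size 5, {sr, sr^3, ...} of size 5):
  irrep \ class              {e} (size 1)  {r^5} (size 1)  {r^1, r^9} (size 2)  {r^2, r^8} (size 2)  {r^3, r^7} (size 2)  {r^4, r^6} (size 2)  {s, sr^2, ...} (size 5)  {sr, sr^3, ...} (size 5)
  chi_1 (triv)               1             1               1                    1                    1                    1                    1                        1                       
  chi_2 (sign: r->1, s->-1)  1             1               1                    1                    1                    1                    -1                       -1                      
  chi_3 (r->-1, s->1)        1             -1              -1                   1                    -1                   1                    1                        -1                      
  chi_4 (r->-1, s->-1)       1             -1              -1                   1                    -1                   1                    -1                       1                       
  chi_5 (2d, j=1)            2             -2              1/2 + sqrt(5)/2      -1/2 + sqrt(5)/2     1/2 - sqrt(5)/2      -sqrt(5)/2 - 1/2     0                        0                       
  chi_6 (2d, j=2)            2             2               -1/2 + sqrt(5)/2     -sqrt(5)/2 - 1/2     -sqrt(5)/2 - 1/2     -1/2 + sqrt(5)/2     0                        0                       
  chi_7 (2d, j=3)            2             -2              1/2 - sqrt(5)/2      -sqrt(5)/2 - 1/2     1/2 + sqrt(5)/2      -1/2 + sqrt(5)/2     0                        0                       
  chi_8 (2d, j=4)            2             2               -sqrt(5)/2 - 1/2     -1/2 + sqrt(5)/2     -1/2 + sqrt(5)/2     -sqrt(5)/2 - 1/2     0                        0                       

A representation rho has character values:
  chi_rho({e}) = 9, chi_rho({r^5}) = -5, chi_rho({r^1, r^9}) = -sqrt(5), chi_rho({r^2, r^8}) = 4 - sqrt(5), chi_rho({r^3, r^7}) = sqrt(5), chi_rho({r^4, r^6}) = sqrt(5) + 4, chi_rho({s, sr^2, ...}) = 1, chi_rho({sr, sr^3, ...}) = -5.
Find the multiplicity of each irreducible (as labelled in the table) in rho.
Multiplicities: chi_1: 0, chi_2: 2, chi_3: 3, chi_4: 0, chi_5: 0, chi_6: 0, chi_7: 2, chi_8: 0.

Solution. Use <chi_rho, chi> = (1/|G|) sum_C |C| * chi_rho(C) * conj(chi(C)) with |G| = 20 for each irreducible chi in the table:
  <chi_rho, chi_1> = (1/20)[1*(9)*conj(1) + 1*(-5)*conj(1) + 2*(-sqrt(5))*conj(1) + 2*(4 - sqrt(5))*conj(1) + 2*(sqrt(5))*conj(1) + 2*(sqrt(5) + 4)*conj(1) + 5*(1)*conj(1) + 5*(-5)*conj(1)]
      = (1/20)[(9) + (-5) + (-2*sqrt(5)) + (8 - 2*sqrt(5)) + (2*sqrt(5)) + (2*sqrt(5) + 8) + (5) + (-25)] = 0/20 = 0
  <chi_rho, chi_2> = (1/20)[1*(9)*conj(1) + 1*(-5)*conj(1) + 2*(-sqrt(5))*conj(1) + 2*(4 - sqrt(5))*conj(1) + 2*(sqrt(5))*conj(1) + 2*(sqrt(5) + 4)*conj(1) + 5*(1)*conj(-1) + 5*(-5)*conj(-1)]
      = (1/20)[(9) + (-5) + (-2*sqrt(5)) + (8 - 2*sqrt(5)) + (2*sqrt(5)) + (2*sqrt(5) + 8) + (-5) + (25)] = 40/20 = 2
  <chi_rho, chi_3> = (1/20)[1*(9)*conj(1) + 1*(-5)*conj(-1) + 2*(-sqrt(5))*conj(-1) + 2*(4 - sqrt(5))*conj(1) + 2*(sqrt(5))*conj(-1) + 2*(sqrt(5) + 4)*conj(1) + 5*(1)*conj(1) + 5*(-5)*conj(-1)]
      = (1/20)[(9) + (5) + (2*sqrt(5)) + (8 - 2*sqrt(5)) + (-2*sqrt(5)) + (2*sqrt(5) + 8) + (5) + (25)] = 60/20 = 3
  <chi_rho, chi_4> = (1/20)[1*(9)*conj(1) + 1*(-5)*conj(-1) + 2*(-sqrt(5))*conj(-1) + 2*(4 - sqrt(5))*conj(1) + 2*(sqrt(5))*conj(-1) + 2*(sqrt(5) + 4)*conj(1) + 5*(1)*conj(-1) + 5*(-5)*conj(1)]
      = (1/20)[(9) + (5) + (2*sqrt(5)) + (8 - 2*sqrt(5)) + (-2*sqrt(5)) + (2*sqrt(5) + 8) + (-5) + (-25)] = 0/20 = 0
  <chi_rho, chi_5> = (1/20)[1*(9)*conj(2) + 1*(-5)*conj(-2) + 2*(-sqrt(5))*conj(1/2 + sqrt(5)/2) + 2*(4 - sqrt(5))*conj(-1/2 + sqrt(5)/2) + 2*(sqrt(5))*conj(1/2 - sqrt(5)/2) + 2*(sqrt(5) + 4)*conj(-sqrt(5)/2 - 1/2) + 5*(1)*conj(0) + 5*(-5)*conj(0)]
      = (1/20)[(18) + (10) + (-5 - sqrt(5)) + (-9 + 5*sqrt(5)) + (-5 + sqrt(5)) + (-5*sqrt(5) - 9) + (0) + (0)] = 0/20 = 0
  <chi_rho, chi_6> = (1/20)[1*(9)*conj(2) + 1*(-5)*conj(2) + 2*(-sqrt(5))*conj(-1/2 + sqrt(5)/2) + 2*(4 - sqrt(5))*conj(-sqrt(5)/2 - 1/2) + 2*(sqrt(5))*conj(-sqrt(5)/2 - 1/2) + 2*(sqrt(5) + 4)*conj(-1/2 + sqrt(5)/2) + 5*(1)*conj(0) + 5*(-5)*conj(0)]
      = (1/20)[(18) + (-10) + (-5 + sqrt(5)) + (1 - 3*sqrt(5)) + (-5 - sqrt(5)) + (1 + 3*sqrt(5)) + (0) + (0)] = 0/20 = 0
  <chi_rho, chi_7> = (1/20)[1*(9)*conj(2) + 1*(-5)*conj(-2) + 2*(-sqrt(5))*conj(1/2 - sqrt(5)/2) + 2*(4 - sqrt(5))*conj(-sqrt(5)/2 - 1/2) + 2*(sqrt(5))*conj(1/2 + sqrt(5)/2) + 2*(sqrt(5) + 4)*conj(-1/2 + sqrt(5)/2) + 5*(1)*conj(0) + 5*(-5)*conj(0)]
      = (1/20)[(18) + (10) + (5 - sqrt(5)) + (1 - 3*sqrt(5)) + (sqrt(5) + 5) + (1 + 3*sqrt(5)) + (0) + (0)] = 40/20 = 2
  <chi_rho, chi_8> = (1/20)[1*(9)*conj(2) + 1*(-5)*conj(2) + 2*(-sqrt(5))*conj(-sqrt(5)/2 - 1/2) + 2*(4 - sqrt(5))*conj(-1/2 + sqrt(5)/2) + 2*(sqrt(5))*conj(-1/2 + sqrt(5)/2) + 2*(sqrt(5) + 4)*conj(-sqrt(5)/2 - 1/2) + 5*(1)*conj(0) + 5*(-5)*conj(0)]
      = (1/20)[(18) + (-10) + (sqrt(5) + 5) + (-9 + 5*sqrt(5)) + (5 - sqrt(5)) + (-5*sqrt(5) - 9) + (0) + (0)] = 0/20 = 0
Dimension check: dim(rho) = sum (mult * dim) = 0*1 + 2*1 + 3*1 + 0*1 + 0*2 + 0*2 + 2*2 + 0*2 = 9 = chi_rho(e) = 9.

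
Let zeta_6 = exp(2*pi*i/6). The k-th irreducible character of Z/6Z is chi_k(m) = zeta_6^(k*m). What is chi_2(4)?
chi_2(4) = zeta_6^8 = exp(2*I*pi/3)

Justification: chi_2(4) = zeta_6^(2*4) = zeta_6^8. Since zeta_6^6 = 1, this equals zeta_6^2 = exp(2*pi*i*2/6) = exp(2*I*pi/3).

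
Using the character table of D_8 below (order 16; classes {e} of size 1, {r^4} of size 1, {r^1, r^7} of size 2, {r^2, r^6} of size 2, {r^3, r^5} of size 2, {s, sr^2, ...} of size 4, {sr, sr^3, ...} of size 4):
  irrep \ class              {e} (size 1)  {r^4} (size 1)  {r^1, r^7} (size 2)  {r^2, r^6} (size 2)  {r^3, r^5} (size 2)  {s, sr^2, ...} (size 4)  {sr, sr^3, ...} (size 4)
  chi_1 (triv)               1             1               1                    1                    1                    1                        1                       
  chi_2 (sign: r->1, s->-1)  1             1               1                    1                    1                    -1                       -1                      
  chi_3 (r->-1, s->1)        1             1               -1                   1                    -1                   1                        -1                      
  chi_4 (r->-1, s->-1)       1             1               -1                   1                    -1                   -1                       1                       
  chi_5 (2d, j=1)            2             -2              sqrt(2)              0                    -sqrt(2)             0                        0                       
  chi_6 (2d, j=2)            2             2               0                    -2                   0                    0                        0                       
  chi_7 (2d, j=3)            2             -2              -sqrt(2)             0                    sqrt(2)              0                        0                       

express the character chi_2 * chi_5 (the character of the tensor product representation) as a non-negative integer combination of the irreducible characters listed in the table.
chi_2 tensor chi_5 = chi_5 (all other irreducibles have multiplicity 0).

Derivation: The character of a tensor product is the pointwise product (chi_2 * chi_5)(C) = chi_2(C) * chi_5(C):
  {e}: (1)*(2), {r^4}: (1)*(-2), {r^1, r^7}: (1)*(sqrt(2)), {r^2, r^6}: (1)*(0), {r^3, r^5}: (1)*(-sqrt(2)), {s, sr^2, ...}: (-1)*(0), {sr, sr^3, ...}: (-1)*(0)
so (chi_2 * chi_5) takes values
  {e} -> 2, {r^4} -> -2, {r^1, r^7} -> sqrt(2), {r^2, r^6} -> 0, {r^3, r^5} -> -sqrt(2), {s, sr^2, ...} -> 0, {sr, sr^3, ...} -> 0.
Now take the inner product of this character with each irreducible chi from the table, <chi_2*chi_5, chi> = (1/16) sum_C |C| (chi_2*chi_5)(C) conj(chi(C)):
  <chi_2*chi_5, chi_1> = (1/16)[1*(2)*conj(1) + 1*(-2)*conj(1) + 2*(sqrt(2))*conj(1) + 2*(0)*conj(1) + 2*(-sqrt(2))*conj(1) + 4*(0)*conj(1) + 4*(0)*conj(1)]
      = (1/16)[(2) + (-2) + (2*sqrt(2)) + (0) + (-2*sqrt(2)) + (0) + (0)] = 0/16 = 0
  <chi_2*chi_5, chi_2> = (1/16)[1*(2)*conj(1) + 1*(-2)*conj(1) + 2*(sqrt(2))*conj(1) + 2*(0)*conj(1) + 2*(-sqrt(2))*conj(1) + 4*(0)*conj(-1) + 4*(0)*conj(-1)]
      = (1/16)[(2) + (-2) + (2*sqrt(2)) + (0) + (-2*sqrt(2)) + (0) + (0)] = 0/16 = 0
  <chi_2*chi_5, chi_3> = (1/16)[1*(2)*conj(1) + 1*(-2)*conj(1) + 2*(sqrt(2))*conj(-1) + 2*(0)*conj(1) + 2*(-sqrt(2))*conj(-1) + 4*(0)*conj(1) + 4*(0)*conj(-1)]
      = (1/16)[(2) + (-2) + (-2*sqrt(2)) + (0) + (2*sqrt(2)) + (0) + (0)] = 0/16 = 0
  <chi_2*chi_5, chi_4> = (1/16)[1*(2)*conj(1) + 1*(-2)*conj(1) + 2*(sqrt(2))*conj(-1) + 2*(0)*conj(1) + 2*(-sqrt(2))*conj(-1) + 4*(0)*conj(-1) + 4*(0)*conj(1)]
      = (1/16)[(2) + (-2) + (-2*sqrt(2)) + (0) + (2*sqrt(2)) + (0) + (0)] = 0/16 = 0
  <chi_2*chi_5, chi_5> = (1/16)[1*(2)*conj(2) + 1*(-2)*conj(-2) + 2*(sqrt(2))*conj(sqrt(2)) + 2*(0)*conj(0) + 2*(-sqrt(2))*conj(-sqrt(2)) + 4*(0)*conj(0) + 4*(0)*conj(0)]
      = (1/16)[(4) + (4) + (4) + (0) + (4) + (0) + (0)] = 16/16 = 1
  <chi_2*chi_5, chi_6> = (1/16)[1*(2)*conj(2) + 1*(-2)*conj(2) + 2*(sqrt(2))*conj(0) + 2*(0)*conj(-2) + 2*(-sqrt(2))*conj(0) + 4*(0)*conj(0) + 4*(0)*conj(0)]
      = (1/16)[(4) + (-4) + (0) + (0) + (0) + (0) + (0)] = 0/16 = 0
  <chi_2*chi_5, chi_7> = (1/16)[1*(2)*conj(2) + 1*(-2)*conj(-2) + 2*(sqrt(2))*conj(-sqrt(2)) + 2*(0)*conj(0) + 2*(-sqrt(2))*conj(sqrt(2)) + 4*(0)*conj(0) + 4*(0)*conj(0)]
      = (1/16)[(4) + (4) + (-4) + (0) + (-4) + (0) + (0)] = 0/16 = 0
Hence the multiplicities are chi_5: 1. Dimension check: dim(chi_2)*dim(chi_5) = 1*2 = 2 and sum (mult * dim) = 1*2 = 2.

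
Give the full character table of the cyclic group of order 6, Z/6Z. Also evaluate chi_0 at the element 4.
Character table of Z/6Z (irreps indexed chi_0,...,chi_5 with chi_k(m) = zeta_6^(k*m), zeta_6 = exp(2*pi*i/6)):
  irrep \ class  {0} (size 1)  {1} (size 1)    {2} (size 1)    {3} (size 1)  {4} (size 1)    {5} (size 1)  
  chi_0          1             1               1               1             1               1             
  chi_1          1             exp(I*pi/3)     exp(2*I*pi/3)   -1            exp(-2*I*pi/3)  exp(-I*pi/3)  
  chi_2          1             exp(2*I*pi/3)   exp(-2*I*pi/3)  1             exp(2*I*pi/3)   exp(-2*I*pi/3)
  chi_3          1             -1              1               -1            1               -1            
  chi_4          1             exp(-2*I*pi/3)  exp(2*I*pi/3)   1             exp(-2*I*pi/3)  exp(2*I*pi/3) 
  chi_5          1             exp(-I*pi/3)    exp(-2*I*pi/3)  -1            exp(2*I*pi/3)   exp(I*pi/3)   

Spot check: chi_0(4) = zeta_6^(0*4) = zeta_6^0 = 1.

Solution. Z/6Z is abelian, so all 6 irreducible complex representations are 1-dimensional. They are given by chi_k(m) = zeta_6^(k*m) for k = 0,...,5. Row orthogonality: sum_m chi_k(m) conj(chi_l(m)) = 6 * [k = l].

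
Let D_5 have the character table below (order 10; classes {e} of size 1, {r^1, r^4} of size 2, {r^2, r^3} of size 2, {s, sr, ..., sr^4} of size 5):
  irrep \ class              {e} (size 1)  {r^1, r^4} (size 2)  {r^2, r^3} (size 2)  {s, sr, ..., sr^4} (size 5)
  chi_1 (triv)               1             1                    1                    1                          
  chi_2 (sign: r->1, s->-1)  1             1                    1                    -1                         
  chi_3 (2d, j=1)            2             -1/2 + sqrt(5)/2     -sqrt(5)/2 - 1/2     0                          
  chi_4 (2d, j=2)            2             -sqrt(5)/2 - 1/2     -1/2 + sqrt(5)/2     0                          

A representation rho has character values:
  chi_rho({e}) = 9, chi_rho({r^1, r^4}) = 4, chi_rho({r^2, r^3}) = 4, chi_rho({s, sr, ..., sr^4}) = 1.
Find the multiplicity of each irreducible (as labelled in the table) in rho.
Multiplicities: chi_1: 3, chi_2: 2, chi_3: 1, chi_4: 1.

Details: Use <chi_rho, chi> = (1/|G|) sum_C |C| * chi_rho(C) * conj(chi(C)) with |G| = 10 for each irreducible chi in the table:
  <chi_rho, chi_1> = (1/10)[1*(9)*conj(1) + 2*(4)*conj(1) + 2*(4)*conj(1) + 5*(1)*conj(1)]
      = (1/10)[(9) + (8) + (8) + (5)] = 30/10 = 3
  <chi_rho, chi_2> = (1/10)[1*(9)*conj(1) + 2*(4)*conj(1) + 2*(4)*conj(1) + 5*(1)*conj(-1)]
      = (1/10)[(9) + (8) + (8) + (-5)] = 20/10 = 2
  <chi_rho, chi_3> = (1/10)[1*(9)*conj(2) + 2*(4)*conj(-1/2 + sqrt(5)/2) + 2*(4)*conj(-sqrt(5)/2 - 1/2) + 5*(1)*conj(0)]
      = (1/10)[(18) + (-4 + 4*sqrt(5)) + (-4*sqrt(5) - 4) + (0)] = 10/10 = 1
  <chi_rho, chi_4> = (1/10)[1*(9)*conj(2) + 2*(4)*conj(-sqrt(5)/2 - 1/2) + 2*(4)*conj(-1/2 + sqrt(5)/2) + 5*(1)*conj(0)]
      = (1/10)[(18) + (-4*sqrt(5) - 4) + (-4 + 4*sqrt(5)) + (0)] = 10/10 = 1
Dimension check: dim(rho) = sum (mult * dim) = 3*1 + 2*1 + 1*2 + 1*2 = 9 = chi_rho(e) = 9.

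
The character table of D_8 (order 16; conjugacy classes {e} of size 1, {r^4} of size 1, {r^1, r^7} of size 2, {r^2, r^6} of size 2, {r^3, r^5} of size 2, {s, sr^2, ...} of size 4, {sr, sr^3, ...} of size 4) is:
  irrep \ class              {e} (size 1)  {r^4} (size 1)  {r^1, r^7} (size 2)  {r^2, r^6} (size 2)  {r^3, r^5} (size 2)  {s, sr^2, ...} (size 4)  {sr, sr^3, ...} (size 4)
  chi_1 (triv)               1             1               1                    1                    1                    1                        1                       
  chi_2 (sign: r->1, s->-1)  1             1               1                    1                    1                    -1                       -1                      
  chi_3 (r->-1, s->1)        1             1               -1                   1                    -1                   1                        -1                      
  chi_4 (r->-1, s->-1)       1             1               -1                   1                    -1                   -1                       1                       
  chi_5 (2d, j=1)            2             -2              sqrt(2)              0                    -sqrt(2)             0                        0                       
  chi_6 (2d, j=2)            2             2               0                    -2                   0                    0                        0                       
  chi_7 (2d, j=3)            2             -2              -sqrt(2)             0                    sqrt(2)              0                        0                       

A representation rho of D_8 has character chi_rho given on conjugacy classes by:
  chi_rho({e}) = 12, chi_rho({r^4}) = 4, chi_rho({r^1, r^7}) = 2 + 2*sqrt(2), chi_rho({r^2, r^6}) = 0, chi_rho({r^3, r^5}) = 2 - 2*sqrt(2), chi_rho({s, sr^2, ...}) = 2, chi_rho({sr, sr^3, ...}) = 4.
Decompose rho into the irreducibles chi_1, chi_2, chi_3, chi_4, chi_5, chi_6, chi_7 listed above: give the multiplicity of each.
Multiplicities: chi_1: 3, chi_2: 0, chi_3: 0, chi_4: 1, chi_5: 2, chi_6: 2, chi_7: 0.

Reasoning: Use <chi_rho, chi> = (1/|G|) sum_C |C| * chi_rho(C) * conj(chi(C)) with |G| = 16 for each irreducible chi in the table:
  <chi_rho, chi_1> = (1/16)[1*(12)*conj(1) + 1*(4)*conj(1) + 2*(2 + 2*sqrt(2))*conj(1) + 2*(0)*conj(1) + 2*(2 - 2*sqrt(2))*conj(1) + 4*(2)*conj(1) + 4*(4)*conj(1)]
      = (1/16)[(12) + (4) + (4 + 4*sqrt(2)) + (0) + (4 - 4*sqrt(2)) + (8) + (16)] = 48/16 = 3
  <chi_rho, chi_2> = (1/16)[1*(12)*conj(1) + 1*(4)*conj(1) + 2*(2 + 2*sqrt(2))*conj(1) + 2*(0)*conj(1) + 2*(2 - 2*sqrt(2))*conj(1) + 4*(2)*conj(-1) + 4*(4)*conj(-1)]
      = (1/16)[(12) + (4) + (4 + 4*sqrt(2)) + (0) + (4 - 4*sqrt(2)) + (-8) + (-16)] = 0/16 = 0
  <chi_rho, chi_3> = (1/16)[1*(12)*conj(1) + 1*(4)*conj(1) + 2*(2 + 2*sqrt(2))*conj(-1) + 2*(0)*conj(1) + 2*(2 - 2*sqrt(2))*conj(-1) + 4*(2)*conj(1) + 4*(4)*conj(-1)]
      = (1/16)[(12) + (4) + (-4*sqrt(2) - 4) + (0) + (-4 + 4*sqrt(2)) + (8) + (-16)] = 0/16 = 0
  <chi_rho, chi_4> = (1/16)[1*(12)*conj(1) + 1*(4)*conj(1) + 2*(2 + 2*sqrt(2))*conj(-1) + 2*(0)*conj(1) + 2*(2 - 2*sqrt(2))*conj(-1) + 4*(2)*conj(-1) + 4*(4)*conj(1)]
      = (1/16)[(12) + (4) + (-4*sqrt(2) - 4) + (0) + (-4 + 4*sqrt(2)) + (-8) + (16)] = 16/16 = 1
  <chi_rho, chi_5> = (1/16)[1*(12)*conj(2) + 1*(4)*conj(-2) + 2*(2 + 2*sqrt(2))*conj(sqrt(2)) + 2*(0)*conj(0) + 2*(2 - 2*sqrt(2))*conj(-sqrt(2)) + 4*(2)*conj(0) + 4*(4)*conj(0)]
      = (1/16)[(24) + (-8) + (4*sqrt(2) + 8) + (0) + (8 - 4*sqrt(2)) + (0) + (0)] = 32/16 = 2
  <chi_rho, chi_6> = (1/16)[1*(12)*conj(2) + 1*(4)*conj(2) + 2*(2 + 2*sqrt(2))*conj(0) + 2*(0)*conj(-2) + 2*(2 - 2*sqrt(2))*conj(0) + 4*(2)*conj(0) + 4*(4)*conj(0)]
      = (1/16)[(24) + (8) + (0) + (0) + (0) + (0) + (0)] = 32/16 = 2
  <chi_rho, chi_7> = (1/16)[1*(12)*conj(2) + 1*(4)*conj(-2) + 2*(2 + 2*sqrt(2))*conj(-sqrt(2)) + 2*(0)*conj(0) + 2*(2 - 2*sqrt(2))*conj(sqrt(2)) + 4*(2)*conj(0) + 4*(4)*conj(0)]
      = (1/16)[(24) + (-8) + (-8 - 4*sqrt(2)) + (0) + (-8 + 4*sqrt(2)) + (0) + (0)] = 0/16 = 0
Dimension check: dim(rho) = sum (mult * dim) = 3*1 + 0*1 + 0*1 + 1*1 + 2*2 + 2*2 + 0*2 = 12 = chi_rho(e) = 12.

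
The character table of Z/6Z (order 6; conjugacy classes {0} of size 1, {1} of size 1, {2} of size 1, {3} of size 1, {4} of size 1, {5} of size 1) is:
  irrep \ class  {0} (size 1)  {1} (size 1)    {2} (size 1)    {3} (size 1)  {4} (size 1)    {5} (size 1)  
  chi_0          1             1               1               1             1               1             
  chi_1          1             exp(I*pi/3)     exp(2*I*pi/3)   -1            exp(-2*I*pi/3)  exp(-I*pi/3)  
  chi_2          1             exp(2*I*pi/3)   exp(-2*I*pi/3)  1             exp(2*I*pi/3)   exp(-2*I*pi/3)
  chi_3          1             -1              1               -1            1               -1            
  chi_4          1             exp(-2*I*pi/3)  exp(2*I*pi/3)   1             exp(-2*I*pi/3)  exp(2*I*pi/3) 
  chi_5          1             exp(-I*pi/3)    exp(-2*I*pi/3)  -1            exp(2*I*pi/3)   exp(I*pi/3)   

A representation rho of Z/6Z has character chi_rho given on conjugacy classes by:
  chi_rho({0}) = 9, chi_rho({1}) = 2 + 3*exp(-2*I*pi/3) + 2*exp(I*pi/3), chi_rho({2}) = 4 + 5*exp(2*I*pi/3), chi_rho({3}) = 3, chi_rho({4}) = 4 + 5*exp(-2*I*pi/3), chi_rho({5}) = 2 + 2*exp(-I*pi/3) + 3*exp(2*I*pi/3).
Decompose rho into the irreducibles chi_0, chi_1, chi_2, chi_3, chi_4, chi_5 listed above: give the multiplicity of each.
Multiplicities: chi_0: 3, chi_1: 2, chi_2: 0, chi_3: 1, chi_4: 3, chi_5: 0.

Derivation: Use <chi_rho, chi> = (1/|G|) sum_C |C| * chi_rho(C) * conj(chi(C)) with |G| = 6 for each irreducible chi in the table:
  <chi_rho, chi_0> = (1/6)[1*(9)*conj(1) + 1*(2 + 3*exp(-2*I*pi/3) + 2*exp(I*pi/3))*conj(1) + 1*(4 + 5*exp(2*I*pi/3))*conj(1) + 1*(3)*conj(1) + 1*(4 + 5*exp(-2*I*pi/3))*conj(1) + 1*(2 + 2*exp(-I*pi/3) + 3*exp(2*I*pi/3))*conj(1)]
      = (1/6)[(9) + (2 + 3*exp(-2*I*pi/3) + 2*exp(I*pi/3)) + (4 + 5*exp(2*I*pi/3)) + (3) + (4 + 5*exp(-2*I*pi/3)) + (2 + 2*exp(-I*pi/3) + 3*exp(2*I*pi/3))] = 18/6 = 3
  <chi_rho, chi_1> = (1/6)[1*(9)*conj(1) + 1*(2 + 3*exp(-2*I*pi/3) + 2*exp(I*pi/3))*conj(exp(I*pi/3)) + 1*(4 + 5*exp(2*I*pi/3))*conj(exp(2*I*pi/3)) + 1*(3)*conj(-1) + 1*(4 + 5*exp(-2*I*pi/3))*conj(exp(-2*I*pi/3)) + 1*(2 + 2*exp(-I*pi/3) + 3*exp(2*I*pi/3))*conj(exp(-I*pi/3))]
      = (1/6)[(9) + (-1 + 2*exp(-I*pi/3)) + (5 + 4*exp(-2*I*pi/3)) + (-3) + (5 + 4*exp(2*I*pi/3)) + (-1 + 2*exp(I*pi/3))] = 12/6 = 2
  <chi_rho, chi_2> = (1/6)[1*(9)*conj(1) + 1*(2 + 3*exp(-2*I*pi/3) + 2*exp(I*pi/3))*conj(exp(2*I*pi/3)) + 1*(4 + 5*exp(2*I*pi/3))*conj(exp(-2*I*pi/3)) + 1*(3)*conj(1) + 1*(4 + 5*exp(-2*I*pi/3))*conj(exp(2*I*pi/3)) + 1*(2 + 2*exp(-I*pi/3) + 3*exp(2*I*pi/3))*conj(exp(-2*I*pi/3))]
      = (1/6)[(9) + (2*exp(-2*I*pi/3) + 2*exp(-I*pi/3) + 3*exp(2*I*pi/3)) + (5*exp(-2*I*pi/3) + 4*exp(2*I*pi/3)) + (3) + (4*exp(-2*I*pi/3) + 5*exp(2*I*pi/3)) + (3*exp(-2*I*pi/3) + 2*exp(2*I*pi/3) + 2*exp(I*pi/3))] = 0/6 = 0
  <chi_rho, chi_3> = (1/6)[1*(9)*conj(1) + 1*(2 + 3*exp(-2*I*pi/3) + 2*exp(I*pi/3))*conj(-1) + 1*(4 + 5*exp(2*I*pi/3))*conj(1) + 1*(3)*conj(-1) + 1*(4 + 5*exp(-2*I*pi/3))*conj(1) + 1*(2 + 2*exp(-I*pi/3) + 3*exp(2*I*pi/3))*conj(-1)]
      = (1/6)[(9) + (-2 - 2*exp(I*pi/3) - 3*exp(-2*I*pi/3)) + (4 + 5*exp(2*I*pi/3)) + (-3) + (4 + 5*exp(-2*I*pi/3)) + (-2 - 3*exp(2*I*pi/3) - 2*exp(-I*pi/3))] = 6/6 = 1
  <chi_rho, chi_4> = (1/6)[1*(9)*conj(1) + 1*(2 + 3*exp(-2*I*pi/3) + 2*exp(I*pi/3))*conj(exp(-2*I*pi/3)) + 1*(4 + 5*exp(2*I*pi/3))*conj(exp(2*I*pi/3)) + 1*(3)*conj(1) + 1*(4 + 5*exp(-2*I*pi/3))*conj(exp(-2*I*pi/3)) + 1*(2 + 2*exp(-I*pi/3) + 3*exp(2*I*pi/3))*conj(exp(2*I*pi/3))]
      = (1/6)[(9) + (1 + 2*exp(2*I*pi/3)) + (5 + 4*exp(-2*I*pi/3)) + (3) + (5 + 4*exp(2*I*pi/3)) + (1 + 2*exp(-2*I*pi/3))] = 18/6 = 3
  <chi_rho, chi_5> = (1/6)[1*(9)*conj(1) + 1*(2 + 3*exp(-2*I*pi/3) + 2*exp(I*pi/3))*conj(exp(-I*pi/3)) + 1*(4 + 5*exp(2*I*pi/3))*conj(exp(-2*I*pi/3)) + 1*(3)*conj(-1) + 1*(4 + 5*exp(-2*I*pi/3))*conj(exp(2*I*pi/3)) + 1*(2 + 2*exp(-I*pi/3) + 3*exp(2*I*pi/3))*conj(exp(I*pi/3))]
      = (1/6)[(9) + (3*exp(-I*pi/3) + 2*exp(2*I*pi/3) + 2*exp(I*pi/3)) + (5*exp(-2*I*pi/3) + 4*exp(2*I*pi/3)) + (-3) + (4*exp(-2*I*pi/3) + 5*exp(2*I*pi/3)) + (2*exp(-2*I*pi/3) + 2*exp(-I*pi/3) + 3*exp(I*pi/3))] = 0/6 = 0
(Exp terms are combined using exp(i*s)*conj(exp(i*t)) = exp(i*(s-t)), and sums of them are collapsed using the identity that for every m > 1 the m distinct m-th roots of unity sum to 0, e.g. 1 + exp(2*I*pi/3) + exp(-2*I*pi/3) = 0.)
Dimension check: dim(rho) = sum (mult * dim) = 3*1 + 2*1 + 0*1 + 1*1 + 3*1 + 0*1 = 9 = chi_rho(e) = 9.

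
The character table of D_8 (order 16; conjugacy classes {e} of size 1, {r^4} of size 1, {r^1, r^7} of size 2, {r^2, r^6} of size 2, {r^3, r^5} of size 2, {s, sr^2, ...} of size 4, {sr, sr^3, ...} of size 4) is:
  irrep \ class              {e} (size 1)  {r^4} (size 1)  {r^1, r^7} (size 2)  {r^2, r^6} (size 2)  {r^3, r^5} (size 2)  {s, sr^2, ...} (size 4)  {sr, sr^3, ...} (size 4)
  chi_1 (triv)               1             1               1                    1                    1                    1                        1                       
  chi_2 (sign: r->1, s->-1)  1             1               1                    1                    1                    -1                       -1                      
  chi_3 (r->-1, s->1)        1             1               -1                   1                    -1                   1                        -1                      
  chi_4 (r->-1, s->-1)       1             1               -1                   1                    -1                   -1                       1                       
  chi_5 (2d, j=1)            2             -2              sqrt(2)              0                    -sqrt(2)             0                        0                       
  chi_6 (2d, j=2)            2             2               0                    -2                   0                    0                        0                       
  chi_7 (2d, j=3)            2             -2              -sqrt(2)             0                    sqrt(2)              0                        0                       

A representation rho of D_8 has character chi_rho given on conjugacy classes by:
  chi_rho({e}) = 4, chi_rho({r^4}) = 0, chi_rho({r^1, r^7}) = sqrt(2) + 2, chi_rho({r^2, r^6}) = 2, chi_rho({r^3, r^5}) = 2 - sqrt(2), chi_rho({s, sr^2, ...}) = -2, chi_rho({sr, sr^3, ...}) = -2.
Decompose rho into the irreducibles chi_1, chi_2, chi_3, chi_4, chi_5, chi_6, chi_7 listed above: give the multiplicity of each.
Multiplicities: chi_1: 0, chi_2: 2, chi_3: 0, chi_4: 0, chi_5: 1, chi_6: 0, chi_7: 0.

Reasoning: Use <chi_rho, chi> = (1/|G|) sum_C |C| * chi_rho(C) * conj(chi(C)) with |G| = 16 for each irreducible chi in the table:
  <chi_rho, chi_1> = (1/16)[1*(4)*conj(1) + 1*(0)*conj(1) + 2*(sqrt(2) + 2)*conj(1) + 2*(2)*conj(1) + 2*(2 - sqrt(2))*conj(1) + 4*(-2)*conj(1) + 4*(-2)*conj(1)]
      = (1/16)[(4) + (0) + (2*sqrt(2) + 4) + (4) + (4 - 2*sqrt(2)) + (-8) + (-8)] = 0/16 = 0
  <chi_rho, chi_2> = (1/16)[1*(4)*conj(1) + 1*(0)*conj(1) + 2*(sqrt(2) + 2)*conj(1) + 2*(2)*conj(1) + 2*(2 - sqrt(2))*conj(1) + 4*(-2)*conj(-1) + 4*(-2)*conj(-1)]
      = (1/16)[(4) + (0) + (2*sqrt(2) + 4) + (4) + (4 - 2*sqrt(2)) + (8) + (8)] = 32/16 = 2
  <chi_rho, chi_3> = (1/16)[1*(4)*conj(1) + 1*(0)*conj(1) + 2*(sqrt(2) + 2)*conj(-1) + 2*(2)*conj(1) + 2*(2 - sqrt(2))*conj(-1) + 4*(-2)*conj(1) + 4*(-2)*conj(-1)]
      = (1/16)[(4) + (0) + (-4 - 2*sqrt(2)) + (4) + (-4 + 2*sqrt(2)) + (-8) + (8)] = 0/16 = 0
  <chi_rho, chi_4> = (1/16)[1*(4)*conj(1) + 1*(0)*conj(1) + 2*(sqrt(2) + 2)*conj(-1) + 2*(2)*conj(1) + 2*(2 - sqrt(2))*conj(-1) + 4*(-2)*conj(-1) + 4*(-2)*conj(1)]
      = (1/16)[(4) + (0) + (-4 - 2*sqrt(2)) + (4) + (-4 + 2*sqrt(2)) + (8) + (-8)] = 0/16 = 0
  <chi_rho, chi_5> = (1/16)[1*(4)*conj(2) + 1*(0)*conj(-2) + 2*(sqrt(2) + 2)*conj(sqrt(2)) + 2*(2)*conj(0) + 2*(2 - sqrt(2))*conj(-sqrt(2)) + 4*(-2)*conj(0) + 4*(-2)*conj(0)]
      = (1/16)[(8) + (0) + (4 + 4*sqrt(2)) + (0) + (4 - 4*sqrt(2)) + (0) + (0)] = 16/16 = 1
  <chi_rho, chi_6> = (1/16)[1*(4)*conj(2) + 1*(0)*conj(2) + 2*(sqrt(2) + 2)*conj(0) + 2*(2)*conj(-2) + 2*(2 - sqrt(2))*conj(0) + 4*(-2)*conj(0) + 4*(-2)*conj(0)]
      = (1/16)[(8) + (0) + (0) + (-8) + (0) + (0) + (0)] = 0/16 = 0
  <chi_rho, chi_7> = (1/16)[1*(4)*conj(2) + 1*(0)*conj(-2) + 2*(sqrt(2) + 2)*conj(-sqrt(2)) + 2*(2)*conj(0) + 2*(2 - sqrt(2))*conj(sqrt(2)) + 4*(-2)*conj(0) + 4*(-2)*conj(0)]
      = (1/16)[(8) + (0) + (-4*sqrt(2) - 4) + (0) + (-4 + 4*sqrt(2)) + (0) + (0)] = 0/16 = 0
Dimension check: dim(rho) = sum (mult * dim) = 0*1 + 2*1 + 0*1 + 0*1 + 1*2 + 0*2 + 0*2 = 4 = chi_rho(e) = 4.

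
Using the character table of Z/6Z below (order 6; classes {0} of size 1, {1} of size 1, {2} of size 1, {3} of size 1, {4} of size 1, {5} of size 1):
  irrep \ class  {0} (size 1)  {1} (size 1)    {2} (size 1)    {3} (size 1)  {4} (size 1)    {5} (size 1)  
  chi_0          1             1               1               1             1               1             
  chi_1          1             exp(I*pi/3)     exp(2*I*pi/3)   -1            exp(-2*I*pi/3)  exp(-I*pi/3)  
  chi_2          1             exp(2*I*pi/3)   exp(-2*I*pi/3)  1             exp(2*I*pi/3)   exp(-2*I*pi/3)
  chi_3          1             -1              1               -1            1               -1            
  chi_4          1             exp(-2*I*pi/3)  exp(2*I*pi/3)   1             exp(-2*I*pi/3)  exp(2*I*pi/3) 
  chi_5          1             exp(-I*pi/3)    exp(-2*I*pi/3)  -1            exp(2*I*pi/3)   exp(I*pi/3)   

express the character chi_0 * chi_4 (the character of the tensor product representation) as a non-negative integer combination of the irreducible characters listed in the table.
chi_0 tensor chi_4 = chi_4 (all other irreducibles have multiplicity 0).

Working: The character of a tensor product is the pointwise product (chi_0 * chi_4)(C) = chi_0(C) * chi_4(C):
  {0}: (1)*(1), {1}: (1)*(exp(-2*I*pi/3)), {2}: (1)*(exp(2*I*pi/3)), {3}: (1)*(1), {4}: (1)*(exp(-2*I*pi/3)), {5}: (1)*(exp(2*I*pi/3))
so (chi_0 * chi_4) takes values
  {0} -> 1, {1} -> exp(-2*I*pi/3), {2} -> exp(2*I*pi/3), {3} -> 1, {4} -> exp(-2*I*pi/3), {5} -> exp(2*I*pi/3).
Now take the inner product of this character with each irreducible chi from the table, <chi_0*chi_4, chi> = (1/6) sum_C |C| (chi_0*chi_4)(C) conj(chi(C)):
  <chi_0*chi_4, chi_0> = (1/6)[1*(1)*conj(1) + 1*(exp(-2*I*pi/3))*conj(1) + 1*(exp(2*I*pi/3))*conj(1) + 1*(1)*conj(1) + 1*(exp(-2*I*pi/3))*conj(1) + 1*(exp(2*I*pi/3))*conj(1)]
      = (1/6)[(1) + (exp(-2*I*pi/3)) + (exp(2*I*pi/3)) + (1) + (exp(-2*I*pi/3)) + (exp(2*I*pi/3))] = 0/6 = 0
  <chi_0*chi_4, chi_1> = (1/6)[1*(1)*conj(1) + 1*(exp(-2*I*pi/3))*conj(exp(I*pi/3)) + 1*(exp(2*I*pi/3))*conj(exp(2*I*pi/3)) + 1*(1)*conj(-1) + 1*(exp(-2*I*pi/3))*conj(exp(-2*I*pi/3)) + 1*(exp(2*I*pi/3))*conj(exp(-I*pi/3))]
      = (1/6)[(1) + (-1) + (1) + (-1) + (1) + (-1)] = 0/6 = 0
  <chi_0*chi_4, chi_2> = (1/6)[1*(1)*conj(1) + 1*(exp(-2*I*pi/3))*conj(exp(2*I*pi/3)) + 1*(exp(2*I*pi/3))*conj(exp(-2*I*pi/3)) + 1*(1)*conj(1) + 1*(exp(-2*I*pi/3))*conj(exp(2*I*pi/3)) + 1*(exp(2*I*pi/3))*conj(exp(-2*I*pi/3))]
      = (1/6)[(1) + (exp(2*I*pi/3)) + (exp(-2*I*pi/3)) + (1) + (exp(2*I*pi/3)) + (exp(-2*I*pi/3))] = 0/6 = 0
  <chi_0*chi_4, chi_3> = (1/6)[1*(1)*conj(1) + 1*(exp(-2*I*pi/3))*conj(-1) + 1*(exp(2*I*pi/3))*conj(1) + 1*(1)*conj(-1) + 1*(exp(-2*I*pi/3))*conj(1) + 1*(exp(2*I*pi/3))*conj(-1)]
      = (1/6)[(1) + (-exp(-2*I*pi/3)) + (exp(2*I*pi/3)) + (-1) + (exp(-2*I*pi/3)) + (-exp(2*I*pi/3))] = 0/6 = 0
  <chi_0*chi_4, chi_4> = (1/6)[1*(1)*conj(1) + 1*(exp(-2*I*pi/3))*conj(exp(-2*I*pi/3)) + 1*(exp(2*I*pi/3))*conj(exp(2*I*pi/3)) + 1*(1)*conj(1) + 1*(exp(-2*I*pi/3))*conj(exp(-2*I*pi/3)) + 1*(exp(2*I*pi/3))*conj(exp(2*I*pi/3))]
      = (1/6)[(1) + (1) + (1) + (1) + (1) + (1)] = 6/6 = 1
  <chi_0*chi_4, chi_5> = (1/6)[1*(1)*conj(1) + 1*(exp(-2*I*pi/3))*conj(exp(-I*pi/3)) + 1*(exp(2*I*pi/3))*conj(exp(-2*I*pi/3)) + 1*(1)*conj(-1) + 1*(exp(-2*I*pi/3))*conj(exp(2*I*pi/3)) + 1*(exp(2*I*pi/3))*conj(exp(I*pi/3))]
      = (1/6)[(1) + (exp(-I*pi/3)) + (exp(-2*I*pi/3)) + (-1) + (exp(2*I*pi/3)) + (exp(I*pi/3))] = 0/6 = 0
(Exp terms are combined using exp(i*s)*conj(exp(i*t)) = exp(i*(s-t)), and sums of them are collapsed using the identity that for every m > 1 the m distinct m-th roots of unity sum to 0, e.g. 1 + exp(2*I*pi/3) + exp(-2*I*pi/3) = 0.)
Hence the multiplicities are chi_4: 1. Dimension check: dim(chi_0)*dim(chi_4) = 1*1 = 1 and sum (mult * dim) = 1*1 = 1.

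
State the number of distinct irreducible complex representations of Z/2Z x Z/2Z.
4

Argument: The number of irreducible complex representations of a finite group equals its number of conjugacy classes. Z/2Z x Z/2Z is abelian of order 4, so every element is its own conjugacy class: 4 classes, so Z/2Z x Z/2Z (order 4) has exactly 4 irreducible complex representations.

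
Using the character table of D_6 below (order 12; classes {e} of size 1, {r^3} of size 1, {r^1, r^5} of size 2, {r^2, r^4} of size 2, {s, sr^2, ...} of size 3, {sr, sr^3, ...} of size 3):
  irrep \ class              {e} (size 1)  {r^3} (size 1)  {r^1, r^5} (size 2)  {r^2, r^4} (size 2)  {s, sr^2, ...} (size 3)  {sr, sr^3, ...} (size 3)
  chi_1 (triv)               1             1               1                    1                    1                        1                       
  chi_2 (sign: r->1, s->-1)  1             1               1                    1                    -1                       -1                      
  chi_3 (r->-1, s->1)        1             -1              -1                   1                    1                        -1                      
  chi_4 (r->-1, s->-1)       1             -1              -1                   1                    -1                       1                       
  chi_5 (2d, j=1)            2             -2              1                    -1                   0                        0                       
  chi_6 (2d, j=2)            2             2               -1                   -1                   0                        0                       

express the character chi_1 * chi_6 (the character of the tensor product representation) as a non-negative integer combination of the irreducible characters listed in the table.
chi_1 tensor chi_6 = chi_6 (all other irreducibles have multiplicity 0).

Reasoning: The character of a tensor product is the pointwise product (chi_1 * chi_6)(C) = chi_1(C) * chi_6(C):
  {e}: (1)*(2), {r^3}: (1)*(2), {r^1, r^5}: (1)*(-1), {r^2, r^4}: (1)*(-1), {s, sr^2, ...}: (1)*(0), {sr, sr^3, ...}: (1)*(0)
so (chi_1 * chi_6) takes values
  {e} -> 2, {r^3} -> 2, {r^1, r^5} -> -1, {r^2, r^4} -> -1, {s, sr^2, ...} -> 0, {sr, sr^3, ...} -> 0.
Now take the inner product of this character with each irreducible chi from the table, <chi_1*chi_6, chi> = (1/12) sum_C |C| (chi_1*chi_6)(C) conj(chi(C)):
  <chi_1*chi_6, chi_1> = (1/12)[1*(2)*conj(1) + 1*(2)*conj(1) + 2*(-1)*conj(1) + 2*(-1)*conj(1) + 3*(0)*conj(1) + 3*(0)*conj(1)]
      = (1/12)[(2) + (2) + (-2) + (-2) + (0) + (0)] = 0/12 = 0
  <chi_1*chi_6, chi_2> = (1/12)[1*(2)*conj(1) + 1*(2)*conj(1) + 2*(-1)*conj(1) + 2*(-1)*conj(1) + 3*(0)*conj(-1) + 3*(0)*conj(-1)]
      = (1/12)[(2) + (2) + (-2) + (-2) + (0) + (0)] = 0/12 = 0
  <chi_1*chi_6, chi_3> = (1/12)[1*(2)*conj(1) + 1*(2)*conj(-1) + 2*(-1)*conj(-1) + 2*(-1)*conj(1) + 3*(0)*conj(1) + 3*(0)*conj(-1)]
      = (1/12)[(2) + (-2) + (2) + (-2) + (0) + (0)] = 0/12 = 0
  <chi_1*chi_6, chi_4> = (1/12)[1*(2)*conj(1) + 1*(2)*conj(-1) + 2*(-1)*conj(-1) + 2*(-1)*conj(1) + 3*(0)*conj(-1) + 3*(0)*conj(1)]
      = (1/12)[(2) + (-2) + (2) + (-2) + (0) + (0)] = 0/12 = 0
  <chi_1*chi_6, chi_5> = (1/12)[1*(2)*conj(2) + 1*(2)*conj(-2) + 2*(-1)*conj(1) + 2*(-1)*conj(-1) + 3*(0)*conj(0) + 3*(0)*conj(0)]
      = (1/12)[(4) + (-4) + (-2) + (2) + (0) + (0)] = 0/12 = 0
  <chi_1*chi_6, chi_6> = (1/12)[1*(2)*conj(2) + 1*(2)*conj(2) + 2*(-1)*conj(-1) + 2*(-1)*conj(-1) + 3*(0)*conj(0) + 3*(0)*conj(0)]
      = (1/12)[(4) + (4) + (2) + (2) + (0) + (0)] = 12/12 = 1
Hence the multiplicities are chi_6: 1. Dimension check: dim(chi_1)*dim(chi_6) = 1*2 = 2 and sum (mult * dim) = 1*2 = 2.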